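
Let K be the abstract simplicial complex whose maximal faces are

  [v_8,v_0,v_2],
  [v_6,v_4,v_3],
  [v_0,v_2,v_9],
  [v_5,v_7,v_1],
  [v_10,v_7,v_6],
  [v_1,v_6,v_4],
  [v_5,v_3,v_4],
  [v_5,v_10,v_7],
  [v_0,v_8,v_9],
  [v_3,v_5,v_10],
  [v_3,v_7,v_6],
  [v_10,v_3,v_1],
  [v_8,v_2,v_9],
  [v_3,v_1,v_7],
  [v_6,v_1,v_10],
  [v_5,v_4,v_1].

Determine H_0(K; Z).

K has 11 vertices, 24 edges, 16 triangles.
rank ∂_0 = 0, rank ∂_1 = 9 ⇒ b_0 = 11 − 0 − 9 = 2; all invariant factors of ∂_1 are 1 so no torsion. So H_0 ≅ Z^2.

H_0 ≅ Z^2.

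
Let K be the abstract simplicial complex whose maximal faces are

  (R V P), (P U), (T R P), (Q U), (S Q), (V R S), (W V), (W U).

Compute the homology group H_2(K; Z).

H_2 = 0.

We work with the vertex ordering P < Q < R < S < T < U < V < W. The simplices of K, each written with vertices in increasing order, are:

  0-simplices (8): P, Q, R, S, T, U, V, W
  1-simplices (12): PR, PT, PU, PV, QS, QU, RS, RT, RV, SV, UW, VW
  2-simplices (3): PRT, PRV, RSV

Hence C_0 ≅ Z^8, C_1 ≅ Z^12, C_2 ≅ Z^3.

The boundary map ∂_1: C_1 → C_0 sends each edge [p,q] (with p < q) to q − p. For instance
  ∂PR = R − P.
This gives a 8×12 integer matrix of rank 7; reducing to Smith normal form yields diagonal entries (1,1,1,1,1,1,1).

Boundary ∂_2: C_2 → C_1 maps a triangle to the signed sum of its edges. For instance
  ∂PRT = RT − PT + PR,
  ∂PRV = RV − PV + PR.
The resulting 12×3 matrix has rank 3, and its Smith normal form has invariant factors (1,1,1).

From H_k ≅ ker(∂_k) / im(∂_{k+1}) we obtain:

  H_2: rank ker ∂_2 − rank ∂_3 = (3 − 3) − 0 = 0, and there is no ∂_3, so H_2 ≅ 0.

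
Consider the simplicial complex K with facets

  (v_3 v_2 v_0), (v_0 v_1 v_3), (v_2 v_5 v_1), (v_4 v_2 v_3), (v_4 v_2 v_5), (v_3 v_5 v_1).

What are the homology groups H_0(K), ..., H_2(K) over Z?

Take the total order v_0 < v_1 < v_2 < v_3 < v_4 < v_5 on the vertex set. Then K (dimension 2) consists of the simplices:

  0-simplices (6): [v_0], [v_1], [v_2], [v_3], [v_4], [v_5]
  1-simplices (12): [v_0,v_1], [v_0,v_2], [v_0,v_3], [v_1,v_2], [v_1,v_3], [v_1,v_5], [v_2,v_3], [v_2,v_4], [v_2,v_5], [v_3,v_4], [v_3,v_5], [v_4,v_5]
  2-simplices (6): [v_0,v_1,v_3], [v_0,v_2,v_3], [v_1,v_2,v_5], [v_1,v_3,v_5], [v_2,v_3,v_4], [v_2,v_4,v_5]

Hence C_0 ≅ Z^6, C_1 ≅ Z^12, C_2 ≅ Z^6.

The boundary map ∂_1: C_1 → C_0 sends each edge [p,q] (with p < q) to q − p. For instance
  ∂[v_1,v_5] = [v_5] − [v_1].
As a 6×12 matrix over Z this has rank 5, with invariant factors (1,1,1,1,1).

Boundary ∂_2: C_2 → C_1 sends each 2-simplex [p,q,r] to [q,r] − [p,r] + [p,q]. For instance
  ∂[v_2,v_4,v_5] = [v_4,v_5] − [v_2,v_5] + [v_2,v_4],
  ∂[v_0,v_1,v_3] = [v_1,v_3] − [v_0,v_3] + [v_0,v_1].
This gives a 12×6 integer matrix of rank 6; reducing to Smith normal form yields diagonal entries (1,1,1,1,1,1).

From H_k ≅ ker(∂_k) / im(∂_{k+1}) we obtain:

  H_0: rank C_0 − rank ∂_1 = 6 − 5 = 1, and the invariant factors of ∂_1 are all 1, so H_0 ≅ Z.
  H_1: rank ker ∂_1 − rank ∂_2 = (12 − 5) − 6 = 1, and the invariant factors of ∂_2 are all 1, so H_1 ≅ Z.
  H_2: rank ker ∂_2 − rank ∂_3 = (6 − 6) − 0 = 0, and there is no ∂_3, so H_2 ≅ 0.

As a check, the Euler characteristic is 6 − 12 + 6 = 0, which agrees with 1 − 1 + 0 = 0.

H_0 ≅ Z,  H_1 ≅ Z,  H_2 = 0.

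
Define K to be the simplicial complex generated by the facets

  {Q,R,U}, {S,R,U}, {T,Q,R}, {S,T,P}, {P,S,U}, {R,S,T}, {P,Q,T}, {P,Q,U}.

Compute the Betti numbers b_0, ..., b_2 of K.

Take the total order P < Q < R < S < T < U on the vertex set. Then K (dimension 2) consists of the simplices:

  0-simplices (6): P, Q, R, S, T, U
  1-simplices (12): PQ, PS, PT, PU, QR, QT, QU, RS, RT, RU, ST, SU
  2-simplices (8): PQT, PQU, PST, PSU, QRT, QRU, RST, RSU

so the chain groups are C_0 ≅ Z^6, C_1 ≅ Z^12, C_2 ≅ Z^8.

∂_1: C_1 → C_0 is given by ∂[p,q] = [q] − [p]. For instance
  ∂ST = T − S.
The 6×12 boundary matrix has rank 5 and Smith normal form diag(1,1,1,1,1).

∂_2: C_2 → C_1 maps a triangle to the signed sum of its edges. For instance
  ∂RSU = SU − RU + RS,
  ∂RST = ST − RT + RS.
As a 12×8 matrix over Z this has rank 7, with invariant factors (1,1,1,1,1,1,1).

From H_k ≅ ker(∂_k) / im(∂_{k+1}) we obtain:

  H_0: rank C_0 − rank ∂_1 = 6 − 5 = 1, and the invariant factors of ∂_1 are all 1, so H_0 ≅ Z.
  H_1: rank ker ∂_1 − rank ∂_2 = (12 − 5) − 7 = 0, and the invariant factors of ∂_2 are all 1, so H_1 ≅ 0.
  H_2: rank ker ∂_2 − rank ∂_3 = (8 − 7) − 0 = 1, and there is no ∂_3, so H_2 ≅ Z.

As a check, the Euler characteristic is 6 − 12 + 8 = 2, which agrees with 1 − 0 + 1 = 2.

Hence the Betti numbers are b_0 = 1, b_1 = 0, b_2 = 1.

b_0 = 1, b_1 = 0, b_2 = 1.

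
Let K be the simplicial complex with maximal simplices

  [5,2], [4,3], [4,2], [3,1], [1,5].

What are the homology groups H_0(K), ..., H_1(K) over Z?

Order the vertices as 1 < 2 < 3 < 4 < 5. Listing each simplex with vertices in this order, K has dimension 1 with simplices:

  0-simplices (5): [1], [2], [3], [4], [5]
  1-simplices (5): [1,3], [1,5], [2,4], [2,5], [3,4]

giving chain groups C_0 ≅ Z^5, C_1 ≅ Z^5.

The boundary map ∂_1: C_1 → C_0 maps an edge to its endpoints' difference, ∂[p,q] = q − p.
As a 5×5 matrix over Z this has rank 4, with invariant factors (1,1,1,1).

Reading off H_k = ker ∂_k / im ∂_{k+1}:

  H_0: rank C_0 − rank ∂_1 = 5 − 4 = 1, and the invariant factors of ∂_1 are all 1, so H_0 = Z.
  H_1: rank ker ∂_1 − rank ∂_2 = (5 − 4) − 0 = 1, and there is no ∂_2, so H_1 = Z.

As a check, the Euler characteristic is 5 − 5 = 0, which agrees with 1 − 1 = 0.
(K is a triangulation of the circle S^1.)

H_0 = Z,  H_1 = Z.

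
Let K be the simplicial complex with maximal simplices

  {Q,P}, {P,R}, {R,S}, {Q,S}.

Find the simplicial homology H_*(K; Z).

H_0 ≅ Z,  H_1 ≅ Z.

Take the total order P < Q < R < S on the vertex set. Then K (dimension 1) consists of the simplices:

  0-simplices (4): P, Q, R, S
  1-simplices (4): PQ, PR, QS, RS

so the chain groups are C_0 ≅ Z^4, C_1 ≅ Z^4.

Boundary ∂_1: C_1 → C_0 is given by ∂[p,q] = [q] − [p]. For instance
  ∂PQ = Q − P.
The resulting 4×4 matrix has rank 3, and its Smith normal form has invariant factors (1,1,1).

Now H_k = ker ∂_k / im ∂_{k+1}, so:

  H_0: rank C_0 − rank ∂_1 = 4 − 3 = 1, and the invariant factors of ∂_1 are all 1, so H_0 = Z.
  H_1: rank ker ∂_1 − rank ∂_2 = (4 − 3) − 0 = 1, and there is no ∂_2, so H_1 = Z.

As a check, the Euler characteristic is 4 − 4 = 0, which agrees with 1 − 1 = 0.
(K is a triangulation of the circle S^1.)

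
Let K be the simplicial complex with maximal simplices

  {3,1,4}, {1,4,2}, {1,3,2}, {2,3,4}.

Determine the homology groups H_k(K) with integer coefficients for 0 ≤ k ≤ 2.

We work with the vertex ordering 1 < 2 < 3 < 4. The simplices of K, each written with vertices in increasing order, are:

  0-simplices (4): [1], [2], [3], [4]
  1-simplices (6): [1,2], [1,3], [1,4], [2,3], [2,4], [3,4]
  2-simplices (4): [1,2,3], [1,2,4], [1,3,4], [2,3,4]

so the chain groups are C_0 ≅ Z^4, C_1 ≅ Z^6, C_2 ≅ Z^4.

Boundary ∂_1: C_1 → C_0 sends each edge [p,q] (with p < q) to q − p.
The resulting 4×6 matrix has rank 3, and its Smith normal form has invariant factors (1,1,1).

Boundary ∂_2: C_2 → C_1 acts by ∂[p,q,r] = [q,r] − [p,r] + [p,q]. For instance
  ∂[1,2,4] = [2,4] − [1,4] + [1,2],
  ∂[2,3,4] = [3,4] − [2,4] + [2,3].
The resulting 6×4 matrix has rank 3, and its Smith normal form has invariant factors (1,1,1).

From H_k ≅ ker(∂_k) / im(∂_{k+1}) we obtain:

  H_0: rank C_0 − rank ∂_1 = 4 − 3 = 1, and the invariant factors of ∂_1 are all 1, so H_0 ≅ Z.
  H_1: rank ker ∂_1 − rank ∂_2 = (6 − 3) − 3 = 0, and the invariant factors of ∂_2 are all 1, so H_1 ≅ 0.
  H_2: rank ker ∂_2 − rank ∂_3 = (4 − 3) − 0 = 1, and there is no ∂_3, so H_2 ≅ Z.

(K is a triangulation of the 2-sphere S^2.)

H_0 ≅ Z,  H_1 = 0,  H_2 ≅ Z.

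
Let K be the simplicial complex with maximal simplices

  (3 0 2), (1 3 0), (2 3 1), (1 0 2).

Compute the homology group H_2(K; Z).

K has 4 vertices, 6 edges, 4 triangles.
rank ∂_2 = 3, rank ∂_3 = 0 ⇒ b_2 = 4 − 3 − 0 = 1. So H_2 ≅ Z.

H_2 = Z.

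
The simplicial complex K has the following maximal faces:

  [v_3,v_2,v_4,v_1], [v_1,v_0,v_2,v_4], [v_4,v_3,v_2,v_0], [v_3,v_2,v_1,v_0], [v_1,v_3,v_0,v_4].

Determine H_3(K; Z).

H_3 = Z.

Fix the vertex order v_0 < v_1 < v_2 < v_3 < v_4 and write every simplex with vertices in increasing order. Then dim K = 3 and the simplices of K are:

  0-simplices (5): [v_0], [v_1], [v_2], [v_3], [v_4]
  1-simplices (10): [v_0,v_1], [v_0,v_2], [v_0,v_3], [v_0,v_4], [v_1,v_2], [v_1,v_3], [v_1,v_4], [v_2,v_3], [v_2,v_4], [v_3,v_4]
  2-simplices (10): [v_0,v_1,v_2], [v_0,v_1,v_3], [v_0,v_1,v_4], [v_0,v_2,v_3], [v_0,v_2,v_4], [v_0,v_3,v_4], [v_1,v_2,v_3], [v_1,v_2,v_4], [v_1,v_3,v_4], [v_2,v_3,v_4]
  3-simplices (5): [v_0,v_1,v_2,v_3], [v_0,v_1,v_2,v_4], [v_0,v_1,v_3,v_4], [v_0,v_2,v_3,v_4], [v_1,v_2,v_3,v_4]

giving chain groups C_0 ≅ Z^5, C_1 ≅ Z^10, C_2 ≅ Z^10, C_3 ≅ Z^5.

∂_1: C_1 → C_0 maps an edge to its endpoints' difference, ∂[p,q] = q − p.
The resulting 5×10 matrix has rank 4, and its Smith normal form has invariant factors (1,1,1,1).

The boundary map ∂_2: C_2 → C_1 sends each 2-simplex [p,q,r] to [q,r] − [p,r] + [p,q]. For instance
  ∂[v_0,v_3,v_4] = [v_3,v_4] − [v_0,v_4] + [v_0,v_3],
  ∂[v_0,v_1,v_2] = [v_1,v_2] − [v_0,v_2] + [v_0,v_1].
This gives a 10×10 integer matrix of rank 6; reducing to Smith normal form yields diagonal entries (1,1,1,1,1,1).

The boundary map ∂_3: C_3 → C_2 sends each 3-simplex σ to the alternating sum Σ_i (−1)^i (σ with its i-th vertex removed). For instance
  ∂[v_0,v_1,v_2,v_3] = [v_1,v_2,v_3] − [v_0,v_2,v_3] + [v_0,v_1,v_3] − [v_0,v_1,v_2],
  ∂[v_0,v_1,v_2,v_4] = [v_1,v_2,v_4] − [v_0,v_2,v_4] + [v_0,v_1,v_4] − [v_0,v_1,v_2].
As a 10×5 matrix over Z this has rank 4, with invariant factors (1,1,1,1).

Now H_k = ker ∂_k / im ∂_{k+1}, so:

  H_3: rank ker ∂_3 − rank ∂_4 = (5 − 4) − 0 = 1, and there is no ∂_4, so H_3 = Z.

(K is a triangulation of the 3-sphere S^3.)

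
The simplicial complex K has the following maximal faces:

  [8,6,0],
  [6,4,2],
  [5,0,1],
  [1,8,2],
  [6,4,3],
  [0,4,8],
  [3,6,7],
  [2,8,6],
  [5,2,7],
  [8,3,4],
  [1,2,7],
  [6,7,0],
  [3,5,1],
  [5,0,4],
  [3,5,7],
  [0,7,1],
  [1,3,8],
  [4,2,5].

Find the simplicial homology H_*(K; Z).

H_0 ≅ Z,  H_1 ≅ Z ⊕ Z/2Z,  H_2 = 0.

Order the vertices as 0 < 1 < 2 < 3 < 4 < 5 < 6 < 7 < 8. Listing each simplex with vertices in this order, K has dimension 2 with simplices:

  0-simplices (9): [0], [1], [2], [3], [4], [5], [6], [7], [8]
  1-simplices (27): (27 of them)
  2-simplices (18): [0,1,5], [0,1,7], [0,4,5], [0,4,8], [0,6,7], [0,6,8], [1,2,7], [1,2,8], [1,3,5], [1,3,8], [2,4,5], [2,4,6], [2,5,7], [2,6,8], [3,4,6], [3,4,8], [3,5,7], [3,6,7]

so the chain groups are C_0 ≅ Z^9, C_1 ≅ Z^27, C_2 ≅ Z^18.

Boundary ∂_1: C_1 → C_0 maps an edge to its endpoints' difference, ∂[p,q] = q − p. For instance
  ∂[2,6] = [6] − [2].
As a 9×27 matrix over Z this has rank 8, with invariant factors (1,1,1,1,1,1,1,1).

∂_2: C_2 → C_1 sends each 2-simplex [p,q,r] to [q,r] − [p,r] + [p,q]. For instance
  ∂[1,3,8] = [3,8] − [1,8] + [1,3],
  ∂[1,3,5] = [3,5] − [1,5] + [1,3].
The 27×18 boundary matrix has rank 18 and Smith normal form diag(1,1,1,1,1,1,1,1,1,1,1,1,1,1,1,1,1,2).

Now H_k = ker ∂_k / im ∂_{k+1}, so:

  H_0: rank C_0 − rank ∂_1 = 9 − 8 = 1, and the invariant factors of ∂_1 are all 1, so H_0 = Z.
  H_1: rank ker ∂_1 − rank ∂_2 = (27 − 8) − 18 = 1, and ∂_2 has invariant factor 2 > 1, so H_1 = Z ⊕ Z/2Z.
  H_2: rank ker ∂_2 − rank ∂_3 = (18 − 18) − 0 = 0, and there is no ∂_3, so H_2 = 0.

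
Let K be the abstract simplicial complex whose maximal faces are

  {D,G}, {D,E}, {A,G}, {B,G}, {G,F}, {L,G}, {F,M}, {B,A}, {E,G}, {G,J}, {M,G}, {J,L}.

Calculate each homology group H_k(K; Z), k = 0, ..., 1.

H_0 ≅ Z,  H_1 ≅ Z^4.

Take the total order A < B < D < E < F < G < J < L < M on the vertex set. Then K (dimension 1) consists of the simplices:

  0-simplices (9): A, B, D, E, F, G, J, L, M
  1-simplices (12): AB, AG, BG, DE, DG, EG, FG, FM, GJ, GL, GM, JL

giving chain groups C_0 ≅ Z^9, C_1 ≅ Z^12.

The boundary map ∂_1: C_1 → C_0 sends each edge [p,q] (with p < q) to q − p.
The resulting 9×12 matrix has rank 8, and its Smith normal form has invariant factors (1,1,1,1,1,1,1,1).

Reading off H_k = ker ∂_k / im ∂_{k+1}:

  H_0: rank C_0 − rank ∂_1 = 9 − 8 = 1, and the invariant factors of ∂_1 are all 1, so H_0 = Z.
  H_1: rank ker ∂_1 − rank ∂_2 = (12 − 8) − 0 = 4, and there is no ∂_2, so H_1 = Z^4.

As a check, the Euler characteristic is 9 − 12 = -3, which agrees with 1 − 4 = -3.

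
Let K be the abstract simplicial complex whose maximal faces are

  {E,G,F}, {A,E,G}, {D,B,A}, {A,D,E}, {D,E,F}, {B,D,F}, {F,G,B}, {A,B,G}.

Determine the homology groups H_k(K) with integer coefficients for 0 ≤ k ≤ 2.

H_0 ≅ Z,  H_1 = 0,  H_2 ≅ Z.

Order the vertices as A < B < D < E < F < G. Listing each simplex with vertices in this order, K has dimension 2 with simplices:

  0-simplices (6): A, B, D, E, F, G
  1-simplices (12): AB, AD, AE, AG, BD, BF, BG, DE, DF, EF, EG, FG
  2-simplices (8): ABD, ABG, ADE, AEG, BDF, BFG, DEF, EFG

giving chain groups C_0 ≅ Z^6, C_1 ≅ Z^12, C_2 ≅ Z^8.

∂_1: C_1 → C_0 maps an edge to its endpoints' difference, ∂[p,q] = q − p. For instance
  ∂AD = D − A.
The resulting 6×12 matrix has rank 5, and its Smith normal form has invariant factors (1,1,1,1,1).

Boundary ∂_2: C_2 → C_1 acts by ∂[p,q,r] = [q,r] − [p,r] + [p,q]. For instance
  ∂ADE = DE − AE + AD,
  ∂ABD = BD − AD + AB.
As a 12×8 matrix over Z this has rank 7, with invariant factors (1,1,1,1,1,1,1).

Now H_k = ker ∂_k / im ∂_{k+1}, so:

  H_0: rank C_0 − rank ∂_1 = 6 − 5 = 1, and the invariant factors of ∂_1 are all 1, so H_0 ≅ Z.
  H_1: rank ker ∂_1 − rank ∂_2 = (12 − 5) − 7 = 0, and the invariant factors of ∂_2 are all 1, so H_1 ≅ 0.
  H_2: rank ker ∂_2 − rank ∂_3 = (8 − 7) − 0 = 1, and there is no ∂_3, so H_2 ≅ Z.

As a check, the Euler characteristic is 6 − 12 + 8 = 2, which agrees with 1 − 0 + 1 = 2.
(K is a triangulation of the 2-sphere S^2.)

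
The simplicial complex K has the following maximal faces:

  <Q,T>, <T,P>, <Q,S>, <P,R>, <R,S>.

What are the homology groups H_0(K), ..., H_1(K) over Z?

K has 5 vertices, 5 edges.
rank ∂_0 = 0, rank ∂_1 = 4 ⇒ b_0 = 5 − 0 − 4 = 1; all invariant factors of ∂_1 are 1 so no torsion. So H_0 ≅ Z.
rank ∂_1 = 4, rank ∂_2 = 0 ⇒ b_1 = 5 − 4 − 0 = 1. So H_1 ≅ Z.

H_0 ≅ Z,  H_1 ≅ Z.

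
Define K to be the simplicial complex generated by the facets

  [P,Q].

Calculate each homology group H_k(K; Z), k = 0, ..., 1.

H_0 ≅ Z,  H_1 = 0.

Fix the vertex order P < Q and write every simplex with vertices in increasing order. Then dim K = 1 and the simplices of K are:

  0-simplices (2): P, Q
  1-simplices (1): PQ

giving chain groups C_0 ≅ Z^2, C_1 ≅ Z^1.

The boundary map ∂_1: C_1 → C_0 sends each edge [p,q] (with p < q) to q − p. For instance
  ∂PQ = Q − P.
This gives a 2×1 integer matrix of rank 1; reducing to Smith normal form yields diagonal entries (1).

Computing H_k = (kernel of ∂_k) / (image of ∂_{k+1}):

  H_0: rank C_0 − rank ∂_1 = 2 − 1 = 1, and the invariant factors of ∂_1 are all 1, so H_0 ≅ Z.
  H_1: rank ker ∂_1 − rank ∂_2 = (1 − 1) − 0 = 0, and there is no ∂_2, so H_1 ≅ 0.

As a check, the Euler characteristic is 2 − 1 = 1, which agrees with 1 − 0 = 1.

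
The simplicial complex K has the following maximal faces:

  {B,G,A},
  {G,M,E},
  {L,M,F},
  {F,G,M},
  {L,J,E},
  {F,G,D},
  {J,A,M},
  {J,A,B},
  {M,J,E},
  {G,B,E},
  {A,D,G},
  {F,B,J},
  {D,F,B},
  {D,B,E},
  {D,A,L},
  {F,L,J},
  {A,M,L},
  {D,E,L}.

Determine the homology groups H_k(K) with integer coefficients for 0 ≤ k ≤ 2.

K has 9 vertices, 27 edges, 18 triangles.
rank ∂_0 = 0, rank ∂_1 = 8 ⇒ b_0 = 9 − 0 − 8 = 1; all invariant factors of ∂_1 are 1 so no torsion. So H_0 = Z.
rank ∂_1 = 8, rank ∂_2 = 18 ⇒ b_1 = 27 − 8 − 18 = 1; ∂_2 has invariant factor(s) [2] giving torsion. So H_1 = Z × Z/2.
rank ∂_2 = 18, rank ∂_3 = 0 ⇒ b_2 = 18 − 18 − 0 = 0. So H_2 = 0.

H_0 ≅ Z,  H_1 ≅ Z × Z/2,  H_2 = 0.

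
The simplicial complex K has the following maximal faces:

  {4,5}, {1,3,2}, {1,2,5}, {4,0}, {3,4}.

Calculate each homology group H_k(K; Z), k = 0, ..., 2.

K has 6 vertices, 8 edges, 2 triangles.
rank ∂_0 = 0, rank ∂_1 = 5 ⇒ b_0 = 6 − 0 − 5 = 1; all invariant factors of ∂_1 are 1 so no torsion. So H_0 = Z.
rank ∂_1 = 5, rank ∂_2 = 2 ⇒ b_1 = 8 − 5 − 2 = 1; all invariant factors of ∂_2 are 1 so no torsion. So H_1 = Z.
rank ∂_2 = 2, rank ∂_3 = 0 ⇒ b_2 = 2 − 2 − 0 = 0. So H_2 = 0.

H_0 ≅ Z,  H_1 ≅ Z,  H_2 = 0.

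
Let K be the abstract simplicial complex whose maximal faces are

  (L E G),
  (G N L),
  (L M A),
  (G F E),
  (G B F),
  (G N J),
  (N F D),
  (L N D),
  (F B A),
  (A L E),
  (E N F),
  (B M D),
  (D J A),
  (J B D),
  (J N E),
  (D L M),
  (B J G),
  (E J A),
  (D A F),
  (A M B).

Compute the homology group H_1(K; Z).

H_1 = Z ⊕ Z_2.

Order the vertices as A < B < D < E < F < G < J < L < M < N. Listing each simplex with vertices in this order, K has dimension 2 with simplices:

  0-simplices (10): A, B, D, E, F, G, J, L, M, N
  1-simplices (30): AB, AD, AE, AF, AJ, AL, AM, BD, BF, BG, BJ, BM, DF, DJ, DL, DM, DN, EF, EG, EJ, EL, EN, FG, FN, GJ, GL, GN, JN, LM, LN
  2-simplices (20): ABF, ABM, ADF, ADJ, AEJ, AEL, ALM, BDJ, BDM, BFG, BGJ, DFN, DLM, DLN, EFG, EFN, EGL, EJN, GJN, GLN

giving chain groups C_0 ≅ Z^10, C_1 ≅ Z^30, C_2 ≅ Z^20.

Boundary ∂_1: C_1 → C_0 maps an edge to its endpoints' difference, ∂[p,q] = q − p. For instance
  ∂EJ = J − E.
The 10×30 boundary matrix has rank 9 and Smith normal form diag(1,1,1,1,1,1,1,1,1).

The boundary map ∂_2: C_2 → C_1 acts by ∂[p,q,r] = [q,r] − [p,r] + [p,q]. For instance
  ∂GLN = LN − GN + GL,
  ∂EFN = FN − EN + EF.
This gives a 30×20 integer matrix of rank 20; reducing to Smith normal form yields diagonal entries (1,1,1,1,1,1,1,1,1,1,1,1,1,1,1,1,1,1,1,2).

Computing H_k = (kernel of ∂_k) / (image of ∂_{k+1}):

  H_1: rank ker ∂_1 − rank ∂_2 = (30 − 9) − 20 = 1, and ∂_2 has invariant factor 2 > 1, so H_1 ≅ Z ⊕ Z_2.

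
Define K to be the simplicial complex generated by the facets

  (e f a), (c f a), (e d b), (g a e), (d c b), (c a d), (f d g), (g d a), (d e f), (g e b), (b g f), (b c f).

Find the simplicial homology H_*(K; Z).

H_0 = Z,  H_1 = Z/2Z,  H_2 = 0.

Take the total order a < b < c < d < e < f < g on the vertex set. Then K (dimension 2) consists of the simplices:

  0-simplices (7): a, b, c, d, e, f, g
  1-simplices (18): ac, ad, ae, af, ag, bc, bd, be, bf, bg, cd, cf, de, df, dg, ef, eg, fg
  2-simplices (12): acd, acf, adg, aef, aeg, bcd, bcf, bde, beg, bfg, def, dfg

giving chain groups C_0 ≅ Z^7, C_1 ≅ Z^18, C_2 ≅ Z^12.

Boundary ∂_1: C_1 → C_0 maps an edge to its endpoints' difference, ∂[p,q] = q − p. For instance
  ∂ag = g − a.
As a 7×18 matrix over Z this has rank 6, with invariant factors (1,1,1,1,1,1).

The boundary map ∂_2: C_2 → C_1 acts by ∂[p,q,r] = [q,r] − [p,r] + [p,q]. For instance
  ∂bcd = cd − bd + bc,
  ∂dfg = fg − dg + df.
This gives a 18×12 integer matrix of rank 12; reducing to Smith normal form yields diagonal entries (1,1,1,1,1,1,1,1,1,1,1,2).

Reading off H_k = ker ∂_k / im ∂_{k+1}:

  H_0: rank C_0 − rank ∂_1 = 7 − 6 = 1, and the invariant factors of ∂_1 are all 1, so H_0 = Z.
  H_1: rank ker ∂_1 − rank ∂_2 = (18 − 6) − 12 = 0, and ∂_2 has invariant factor 2 > 1, so H_1 = Z/2Z.
  H_2: rank ker ∂_2 − rank ∂_3 = (12 − 12) − 0 = 0, and there is no ∂_3, so H_2 = 0.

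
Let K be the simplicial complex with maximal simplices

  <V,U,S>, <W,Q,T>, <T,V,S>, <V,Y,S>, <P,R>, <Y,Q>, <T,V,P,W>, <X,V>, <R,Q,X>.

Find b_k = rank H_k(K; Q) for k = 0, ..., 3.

We work with the vertex ordering P < Q < R < S < T < U < V < W < X < Y. The simplices of K, each written with vertices in increasing order, are:

  0-simplices (10): P, Q, R, S, T, U, V, W, X, Y
  1-simplices (20): PR, PT, PV, PW, QR, QT, QW, QX, QY, RX, ST, SU, SV, SY, TV, TW, UV, VW, VX, VY
  2-simplices (9): PTV, PTW, PVW, QRX, QTW, STV, SUV, SVY, TVW
  3-simplices (1): PTVW

giving chain groups C_0 ≅ Z^10, C_1 ≅ Z^20, C_2 ≅ Z^9, C_3 ≅ Z^1.

∂_1: C_1 → C_0 is given by ∂[p,q] = [q] − [p].
The resulting 10×20 matrix has rank 9, and its Smith normal form has invariant factors (1,1,1,1,1,1,1,1,1).

∂_2: C_2 → C_1 maps a triangle to the signed sum of its edges. For instance
  ∂STV = TV − SV + ST,
  ∂SVY = VY − SY + SV.
The resulting 20×9 matrix has rank 8, and its Smith normal form has invariant factors (1,1,1,1,1,1,1,1).

The boundary map ∂_3: C_3 → C_2 sends each 3-simplex σ to the alternating sum Σ_i (−1)^i (σ with its i-th vertex removed). For instance
  ∂PTVW = TVW − PVW + PTW − PTV.
The 9×1 boundary matrix has rank 1 and Smith normal form diag(1).

Now H_k = ker ∂_k / im ∂_{k+1}, so:

  H_0: rank C_0 − rank ∂_1 = 10 − 9 = 1, and the invariant factors of ∂_1 are all 1, so H_0 = Z.
  H_1: rank ker ∂_1 − rank ∂_2 = (20 − 9) − 8 = 3, and the invariant factors of ∂_2 are all 1, so H_1 = Z^3.
  H_2: rank ker ∂_2 − rank ∂_3 = (9 − 8) − 1 = 0, and the invariant factors of ∂_3 are all 1, so H_2 = 0.
  H_3: rank ker ∂_3 − rank ∂_4 = (1 − 1) − 0 = 0, and there is no ∂_4, so H_3 = 0.

As a check, the Euler characteristic is 10 − 20 + 9 − 1 = -2, which agrees with 1 − 3 + 0 − 0 = -2.

Hence the Betti numbers are b_0 = 1, b_1 = 3, b_2 = 0, b_3 = 0.

b_0 = 1, b_1 = 3, b_2 = 0, b_3 = 0.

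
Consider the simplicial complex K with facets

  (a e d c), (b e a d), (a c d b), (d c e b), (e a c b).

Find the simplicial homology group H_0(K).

We work with the vertex ordering a < b < c < d < e. The simplices of K, each written with vertices in increasing order, are:

  0-simplices (5): a, b, c, d, e
  1-simplices (10): ab, ac, ad, ae, bc, bd, be, cd, ce, de
  2-simplices (10): abc, abd, abe, acd, ace, ade, bcd, bce, bde, cde
  3-simplices (5): abcd, abce, abde, acde, bcde

so the chain groups are C_0 ≅ Z^5, C_1 ≅ Z^10, C_2 ≅ Z^10, C_3 ≅ Z^5.

∂_1: C_1 → C_0 maps an edge to its endpoints' difference, ∂[p,q] = q − p.
This gives a 5×10 integer matrix of rank 4; reducing to Smith normal form yields diagonal entries (1,1,1,1).

Boundary ∂_2: C_2 → C_1 maps a triangle to the signed sum of its edges. For instance
  ∂ace = ce − ae + ac,
  ∂abe = be − ae + ab.
The resulting 10×10 matrix has rank 6, and its Smith normal form has invariant factors (1,1,1,1,1,1).

∂_3: C_3 → C_2 sends each 3-simplex σ to the alternating sum Σ_i (−1)^i (σ with its i-th vertex removed). For instance
  ∂bcde = cde − bde + bce − bcd,
  ∂abcd = bcd − acd + abd − abc.
The 10×5 boundary matrix has rank 4 and Smith normal form diag(1,1,1,1).

Computing H_k = (kernel of ∂_k) / (image of ∂_{k+1}):

  H_0: rank C_0 − rank ∂_1 = 5 − 4 = 1, and the invariant factors of ∂_1 are all 1, so H_0 ≅ Z.

H_0 = Z.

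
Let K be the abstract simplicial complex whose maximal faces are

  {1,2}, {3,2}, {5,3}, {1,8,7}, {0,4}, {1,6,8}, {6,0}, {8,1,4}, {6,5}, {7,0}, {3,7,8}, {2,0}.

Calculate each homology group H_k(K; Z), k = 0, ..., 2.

H_0 ≅ Z,  H_1 ≅ Z^5,  H_2 = 0.

Fix the vertex order 0 < 1 < 2 < 3 < 4 < 5 < 6 < 7 < 8 and write every simplex with vertices in increasing order. Then dim K = 2 and the simplices of K are:

  0-simplices (9): [0], [1], [2], [3], [4], [5], [6], [7], [8]
  1-simplices (17): [0,2], [0,4], [0,6], [0,7], [1,2], [1,4], [1,6], [1,7], [1,8], [2,3], [3,5], [3,7], [3,8], [4,8], [5,6], [6,8], [7,8]
  2-simplices (4): [1,4,8], [1,6,8], [1,7,8], [3,7,8]

so the chain groups are C_0 ≅ Z^9, C_1 ≅ Z^17, C_2 ≅ Z^4.

The boundary map ∂_1: C_1 → C_0 maps an edge to its endpoints' difference, ∂[p,q] = q − p. For instance
  ∂[6,8] = [8] − [6].
As a 9×17 matrix over Z this has rank 8, with invariant factors (1,1,1,1,1,1,1,1).

The boundary map ∂_2: C_2 → C_1 maps a triangle to the signed sum of its edges. For instance
  ∂[1,4,8] = [4,8] − [1,8] + [1,4],
  ∂[1,6,8] = [6,8] − [1,8] + [1,6].
The resulting 17×4 matrix has rank 4, and its Smith normal form has invariant factors (1,1,1,1).

Computing H_k = (kernel of ∂_k) / (image of ∂_{k+1}):

  H_0: rank C_0 − rank ∂_1 = 9 − 8 = 1, and the invariant factors of ∂_1 are all 1, so H_0 ≅ Z.
  H_1: rank ker ∂_1 − rank ∂_2 = (17 − 8) − 4 = 5, and the invariant factors of ∂_2 are all 1, so H_1 ≅ Z^5.
  H_2: rank ker ∂_2 − rank ∂_3 = (4 − 4) − 0 = 0, and there is no ∂_3, so H_2 ≅ 0.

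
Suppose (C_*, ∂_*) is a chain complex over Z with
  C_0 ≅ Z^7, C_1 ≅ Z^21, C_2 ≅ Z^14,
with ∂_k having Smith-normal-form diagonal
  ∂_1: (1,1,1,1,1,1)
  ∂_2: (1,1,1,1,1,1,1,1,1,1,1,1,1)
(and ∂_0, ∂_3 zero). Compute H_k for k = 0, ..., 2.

H_0 = Z,  H_1 = Z^2,  H_2 = Z.

H_0: b_0 = 7 − 0 − 6 = 1; torsion from ∂_1 factors > 1: none. So H_0 = Z.
H_1: b_1 = 21 − 6 − 13 = 2; torsion from ∂_2 factors > 1: none. So H_1 = Z^2.
H_2: b_2 = 14 − 13 − 0 = 1; torsion from ∂_3 factors > 1: none. So H_2 = Z.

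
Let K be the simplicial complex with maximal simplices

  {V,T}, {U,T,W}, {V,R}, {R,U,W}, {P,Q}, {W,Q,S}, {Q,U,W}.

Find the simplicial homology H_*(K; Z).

H_0 ≅ Z,  H_1 ≅ Z,  H_2 = 0.

We work with the vertex ordering P < Q < R < S < T < U < V < W. The simplices of K, each written with vertices in increasing order, are:

  0-simplices (8): P, Q, R, S, T, U, V, W
  1-simplices (12): PQ, QS, QU, QW, RU, RV, RW, SW, TU, TV, TW, UW
  2-simplices (4): QSW, QUW, RUW, TUW

Hence C_0 ≅ Z^8, C_1 ≅ Z^12, C_2 ≅ Z^4.

Boundary ∂_1: C_1 → C_0 is given by ∂[p,q] = [q] − [p].
This gives a 8×12 integer matrix of rank 7; reducing to Smith normal form yields diagonal entries (1,1,1,1,1,1,1).

The boundary map ∂_2: C_2 → C_1 maps a triangle to the signed sum of its edges. For instance
  ∂TUW = UW − TW + TU,
  ∂QUW = UW − QW + QU.
The 12×4 boundary matrix has rank 4 and Smith normal form diag(1,1,1,1).

Reading off H_k = ker ∂_k / im ∂_{k+1}:

  H_0: rank C_0 − rank ∂_1 = 8 − 7 = 1, and the invariant factors of ∂_1 are all 1, so H_0 = Z.
  H_1: rank ker ∂_1 − rank ∂_2 = (12 − 7) − 4 = 1, and the invariant factors of ∂_2 are all 1, so H_1 = Z.
  H_2: rank ker ∂_2 − rank ∂_3 = (4 − 4) − 0 = 0, and there is no ∂_3, so H_2 = 0.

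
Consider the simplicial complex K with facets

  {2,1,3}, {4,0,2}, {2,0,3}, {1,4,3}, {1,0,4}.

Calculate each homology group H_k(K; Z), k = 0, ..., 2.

H_0 ≅ Z,  H_1 ≅ Z,  H_2 = 0.

Fix the vertex order 0 < 1 < 2 < 3 < 4 and write every simplex with vertices in increasing order. Then dim K = 2 and the simplices of K are:

  0-simplices (5): [0], [1], [2], [3], [4]
  1-simplices (10): [0,1], [0,2], [0,3], [0,4], [1,2], [1,3], [1,4], [2,3], [2,4], [3,4]
  2-simplices (5): [0,1,4], [0,2,3], [0,2,4], [1,2,3], [1,3,4]

giving chain groups C_0 ≅ Z^5, C_1 ≅ Z^10, C_2 ≅ Z^5.

∂_1: C_1 → C_0 maps an edge to its endpoints' difference, ∂[p,q] = q − p. For instance
  ∂[1,4] = [4] − [1].
The 5×10 boundary matrix has rank 4 and Smith normal form diag(1,1,1,1).

Boundary ∂_2: C_2 → C_1 maps a triangle to the signed sum of its edges. For instance
  ∂[0,2,4] = [2,4] − [0,4] + [0,2],
  ∂[1,3,4] = [3,4] − [1,4] + [1,3].
The resulting 10×5 matrix has rank 5, and its Smith normal form has invariant factors (1,1,1,1,1).

Now H_k = ker ∂_k / im ∂_{k+1}, so:

  H_0: rank C_0 − rank ∂_1 = 5 − 4 = 1, and the invariant factors of ∂_1 are all 1, so H_0 = Z.
  H_1: rank ker ∂_1 − rank ∂_2 = (10 − 4) − 5 = 1, and the invariant factors of ∂_2 are all 1, so H_1 = Z.
  H_2: rank ker ∂_2 − rank ∂_3 = (5 − 5) − 0 = 0, and there is no ∂_3, so H_2 = 0.

As a check, the Euler characteristic is 5 − 10 + 5 = 0, which agrees with 1 − 1 + 0 = 0.
(K is a triangulation of the Möbius band.)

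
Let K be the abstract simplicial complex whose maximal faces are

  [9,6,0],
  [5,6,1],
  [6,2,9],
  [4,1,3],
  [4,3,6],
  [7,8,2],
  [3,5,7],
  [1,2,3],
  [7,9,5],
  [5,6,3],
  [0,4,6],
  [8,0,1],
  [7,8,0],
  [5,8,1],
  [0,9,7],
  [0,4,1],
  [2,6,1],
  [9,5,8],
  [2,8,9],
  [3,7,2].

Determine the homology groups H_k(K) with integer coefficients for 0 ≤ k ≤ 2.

H_0 = Z,  H_1 = Z × Z/2,  H_2 = 0.

We work with the vertex ordering 0 < 1 < 2 < 3 < 4 < 5 < 6 < 7 < 8 < 9. The simplices of K, each written with vertices in increasing order, are:

  0-simplices (10): [0], [1], [2], [3], [4], [5], [6], [7], [8], [9]
  1-simplices (30): (30 of them)
  2-simplices (20): (20 of them)

Hence C_0 ≅ Z^10, C_1 ≅ Z^30, C_2 ≅ Z^20.

The boundary map ∂_1: C_1 → C_0 maps an edge to its endpoints' difference, ∂[p,q] = q − p. For instance
  ∂[2,8] = [8] − [2].
As a 10×30 matrix over Z this has rank 9, with invariant factors (1,1,1,1,1,1,1,1,1).

Boundary ∂_2: C_2 → C_1 sends each 2-simplex [p,q,r] to [q,r] − [p,r] + [p,q]. For instance
  ∂[1,5,8] = [5,8] − [1,8] + [1,5],
  ∂[2,6,9] = [6,9] − [2,9] + [2,6].
The resulting 30×20 matrix has rank 20, and its Smith normal form has invariant factors (1,1,1,1,1,1,1,1,1,1,1,1,1,1,1,1,1,1,1,2).

From H_k ≅ ker(∂_k) / im(∂_{k+1}) we obtain:

  H_0: rank C_0 − rank ∂_1 = 10 − 9 = 1, and the invariant factors of ∂_1 are all 1, so H_0 ≅ Z.
  H_1: rank ker ∂_1 − rank ∂_2 = (30 − 9) − 20 = 1, and ∂_2 has invariant factor 2 > 1, so H_1 ≅ Z × Z/2.
  H_2: rank ker ∂_2 − rank ∂_3 = (20 − 20) − 0 = 0, and there is no ∂_3, so H_2 ≅ 0.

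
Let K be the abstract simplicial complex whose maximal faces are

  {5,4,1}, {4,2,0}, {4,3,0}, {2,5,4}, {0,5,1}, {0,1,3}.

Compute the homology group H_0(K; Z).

Order the vertices as 0 < 1 < 2 < 3 < 4 < 5. Listing each simplex with vertices in this order, K has dimension 2 with simplices:

  0-simplices (6): [0], [1], [2], [3], [4], [5]
  1-simplices (12): [0,1], [0,2], [0,3], [0,4], [0,5], [1,3], [1,4], [1,5], [2,4], [2,5], [3,4], [4,5]
  2-simplices (6): [0,1,3], [0,1,5], [0,2,4], [0,3,4], [1,4,5], [2,4,5]

giving chain groups C_0 ≅ Z^6, C_1 ≅ Z^12, C_2 ≅ Z^6.

Boundary ∂_1: C_1 → C_0 sends each edge [p,q] (with p < q) to q − p.
As a 6×12 matrix over Z this has rank 5, with invariant factors (1,1,1,1,1).

The boundary map ∂_2: C_2 → C_1 acts by ∂[p,q,r] = [q,r] − [p,r] + [p,q]. For instance
  ∂[0,1,3] = [1,3] − [0,3] + [0,1],
  ∂[1,4,5] = [4,5] − [1,5] + [1,4].
The resulting 12×6 matrix has rank 6, and its Smith normal form has invariant factors (1,1,1,1,1,1).

From H_k ≅ ker(∂_k) / im(∂_{k+1}) we obtain:

  H_0: rank C_0 − rank ∂_1 = 6 − 5 = 1, and the invariant factors of ∂_1 are all 1, so H_0 = Z.

H_0 = Z.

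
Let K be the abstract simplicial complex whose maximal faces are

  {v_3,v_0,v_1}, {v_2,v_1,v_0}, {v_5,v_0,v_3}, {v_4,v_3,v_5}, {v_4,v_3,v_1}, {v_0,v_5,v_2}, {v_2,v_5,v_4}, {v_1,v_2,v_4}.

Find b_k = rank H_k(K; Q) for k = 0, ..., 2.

b_0 = 1, b_1 = 0, b_2 = 1.

Take the total order v_0 < v_1 < v_2 < v_3 < v_4 < v_5 on the vertex set. Then K (dimension 2) consists of the simplices:

  0-simplices (6): [v_0], [v_1], [v_2], [v_3], [v_4], [v_5]
  1-simplices (12): [v_0,v_1], [v_0,v_2], [v_0,v_3], [v_0,v_5], [v_1,v_2], [v_1,v_3], [v_1,v_4], [v_2,v_4], [v_2,v_5], [v_3,v_4], [v_3,v_5], [v_4,v_5]
  2-simplices (8): [v_0,v_1,v_2], [v_0,v_1,v_3], [v_0,v_2,v_5], [v_0,v_3,v_5], [v_1,v_2,v_4], [v_1,v_3,v_4], [v_2,v_4,v_5], [v_3,v_4,v_5]

so the chain groups are C_0 ≅ Z^6, C_1 ≅ Z^12, C_2 ≅ Z^8.

∂_1: C_1 → C_0 is given by ∂[p,q] = [q] − [p].
The 6×12 boundary matrix has rank 5 and Smith normal form diag(1,1,1,1,1).

The boundary map ∂_2: C_2 → C_1 sends each 2-simplex [p,q,r] to [q,r] − [p,r] + [p,q]. For instance
  ∂[v_1,v_2,v_4] = [v_2,v_4] − [v_1,v_4] + [v_1,v_2],
  ∂[v_0,v_1,v_2] = [v_1,v_2] − [v_0,v_2] + [v_0,v_1].
The 12×8 boundary matrix has rank 7 and Smith normal form diag(1,1,1,1,1,1,1).

Now H_k = ker ∂_k / im ∂_{k+1}, so:

  H_0: rank C_0 − rank ∂_1 = 6 − 5 = 1, and the invariant factors of ∂_1 are all 1, so H_0 = Z.
  H_1: rank ker ∂_1 − rank ∂_2 = (12 − 5) − 7 = 0, and the invariant factors of ∂_2 are all 1, so H_1 = 0.
  H_2: rank ker ∂_2 − rank ∂_3 = (8 − 7) − 0 = 1, and there is no ∂_3, so H_2 = Z.

Hence the Betti numbers are b_0 = 1, b_1 = 0, b_2 = 1.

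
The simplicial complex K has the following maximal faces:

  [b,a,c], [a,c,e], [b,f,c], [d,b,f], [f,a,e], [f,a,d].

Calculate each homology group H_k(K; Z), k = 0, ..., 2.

Take the total order a < b < c < d < e < f on the vertex set. Then K (dimension 2) consists of the simplices:

  0-simplices (6): a, b, c, d, e, f
  1-simplices (12): ab, ac, ad, ae, af, bc, bd, bf, ce, cf, df, ef
  2-simplices (6): abc, ace, adf, aef, bcf, bdf

so the chain groups are C_0 ≅ Z^6, C_1 ≅ Z^12, C_2 ≅ Z^6.

Boundary ∂_1: C_1 → C_0 maps an edge to its endpoints' difference, ∂[p,q] = q − p. For instance
  ∂bf = f − b.
This gives a 6×12 integer matrix of rank 5; reducing to Smith normal form yields diagonal entries (1,1,1,1,1).

The boundary map ∂_2: C_2 → C_1 maps a triangle to the signed sum of its edges. For instance
  ∂adf = df − af + ad,
  ∂abc = bc − ac + ab.
This gives a 12×6 integer matrix of rank 6; reducing to Smith normal form yields diagonal entries (1,1,1,1,1,1).

Reading off H_k = ker ∂_k / im ∂_{k+1}:

  H_0: rank C_0 − rank ∂_1 = 6 − 5 = 1, and the invariant factors of ∂_1 are all 1, so H_0 ≅ Z.
  H_1: rank ker ∂_1 − rank ∂_2 = (12 − 5) − 6 = 1, and the invariant factors of ∂_2 are all 1, so H_1 ≅ Z.
  H_2: rank ker ∂_2 − rank ∂_3 = (6 − 6) − 0 = 0, and there is no ∂_3, so H_2 ≅ 0.

As a check, the Euler characteristic is 6 − 12 + 6 = 0, which agrees with 1 − 1 + 0 = 0.

H_0 ≅ Z,  H_1 ≅ Z,  H_2 = 0.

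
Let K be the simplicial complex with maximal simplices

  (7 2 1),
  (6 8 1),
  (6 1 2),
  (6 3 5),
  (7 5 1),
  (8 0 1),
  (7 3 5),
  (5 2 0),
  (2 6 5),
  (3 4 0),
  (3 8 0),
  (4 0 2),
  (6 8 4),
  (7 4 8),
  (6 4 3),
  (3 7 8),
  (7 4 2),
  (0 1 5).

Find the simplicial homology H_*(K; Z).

K has 9 vertices, 27 edges, 18 triangles.
rank ∂_0 = 0, rank ∂_1 = 8 ⇒ b_0 = 9 − 0 − 8 = 1; all invariant factors of ∂_1 are 1 so no torsion. So H_0 ≅ Z.
rank ∂_1 = 8, rank ∂_2 = 18 ⇒ b_1 = 27 − 8 − 18 = 1; ∂_2 has invariant factor(s) [2] giving torsion. So H_1 ≅ Z ⊕ Z/2.
rank ∂_2 = 18, rank ∂_3 = 0 ⇒ b_2 = 18 − 18 − 0 = 0. So H_2 ≅ 0.

H_0 = Z,  H_1 = Z ⊕ Z/2,  H_2 = 0.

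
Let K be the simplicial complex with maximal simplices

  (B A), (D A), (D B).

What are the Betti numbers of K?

b_0 = 1, b_1 = 1.

Take the total order A < B < D on the vertex set. Then K (dimension 1) consists of the simplices:

  0-simplices (3): A, B, D
  1-simplices (3): AB, AD, BD

Hence C_0 ≅ Z^3, C_1 ≅ Z^3.

Boundary ∂_1: C_1 → C_0 sends each edge [p,q] (with p < q) to q − p.
The 3×3 boundary matrix has rank 2 and Smith normal form diag(1,1).

Computing H_k = (kernel of ∂_k) / (image of ∂_{k+1}):

  H_0: rank C_0 − rank ∂_1 = 3 − 2 = 1, and the invariant factors of ∂_1 are all 1, so H_0 ≅ Z.
  H_1: rank ker ∂_1 − rank ∂_2 = (3 − 2) − 0 = 1, and there is no ∂_2, so H_1 ≅ Z.

Hence the Betti numbers are b_0 = 1, b_1 = 1.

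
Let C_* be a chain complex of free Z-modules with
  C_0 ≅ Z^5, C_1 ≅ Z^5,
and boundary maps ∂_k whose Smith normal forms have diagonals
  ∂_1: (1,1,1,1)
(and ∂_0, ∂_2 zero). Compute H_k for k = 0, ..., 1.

H_0: b_0 = 5 − 0 − 4 = 1; torsion from ∂_1 factors > 1: none. So H_0 = Z.
H_1: b_1 = 5 − 4 − 0 = 1; torsion from ∂_2 factors > 1: none. So H_1 = Z.

H_0 = Z,  H_1 = Z.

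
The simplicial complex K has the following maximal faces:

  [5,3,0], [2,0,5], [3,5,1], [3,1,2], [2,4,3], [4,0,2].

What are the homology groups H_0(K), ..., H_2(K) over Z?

K has 6 vertices, 12 edges, 6 triangles.
rank ∂_0 = 0, rank ∂_1 = 5 ⇒ b_0 = 6 − 0 − 5 = 1; all invariant factors of ∂_1 are 1 so no torsion. So H_0 ≅ Z.
rank ∂_1 = 5, rank ∂_2 = 6 ⇒ b_1 = 12 − 5 − 6 = 1; all invariant factors of ∂_2 are 1 so no torsion. So H_1 ≅ Z.
rank ∂_2 = 6, rank ∂_3 = 0 ⇒ b_2 = 6 − 6 − 0 = 0. So H_2 ≅ 0.

H_0 = Z,  H_1 = Z,  H_2 = 0.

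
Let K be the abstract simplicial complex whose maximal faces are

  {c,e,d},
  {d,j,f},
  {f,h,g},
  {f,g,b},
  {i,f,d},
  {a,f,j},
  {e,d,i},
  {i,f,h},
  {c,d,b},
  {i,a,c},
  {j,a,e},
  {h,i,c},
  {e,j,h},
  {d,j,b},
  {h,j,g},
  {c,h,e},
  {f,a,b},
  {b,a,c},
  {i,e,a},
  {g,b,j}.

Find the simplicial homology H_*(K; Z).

Take the total order a < b < c < d < e < f < g < h < i < j on the vertex set. Then K (dimension 2) consists of the simplices:

  0-simplices (10): a, b, c, d, e, f, g, h, i, j
  1-simplices (30): ab, ac, ae, af, ai, aj, bc, bd, bf, bg, bj, cd, ce, ch, ci, de, df, di, dj, eh, ei, ej, fg, fh, fi, fj, gh, gj, hi, hj
  2-simplices (20): abc, abf, aci, aei, aej, afj, bcd, bdj, bfg, bgj, cde, ceh, chi, dei, dfi, dfj, ehj, fgh, fhi, ghj

Hence C_0 ≅ Z^10, C_1 ≅ Z^30, C_2 ≅ Z^20.

Boundary ∂_1: C_1 → C_0 is given by ∂[p,q] = [q] − [p]. For instance
  ∂gh = h − g.
As a 10×30 matrix over Z this has rank 9, with invariant factors (1,1,1,1,1,1,1,1,1).

The boundary map ∂_2: C_2 → C_1 sends each 2-simplex [p,q,r] to [q,r] − [p,r] + [p,q]. For instance
  ∂dfj = fj − dj + df,
  ∂bgj = gj − bj + bg.
This gives a 30×20 integer matrix of rank 20; reducing to Smith normal form yields diagonal entries (1,1,1,1,1,1,1,1,1,1,1,1,1,1,1,1,1,1,1,2).

From H_k ≅ ker(∂_k) / im(∂_{k+1}) we obtain:

  H_0: rank C_0 − rank ∂_1 = 10 − 9 = 1, and the invariant factors of ∂_1 are all 1, so H_0 = Z.
  H_1: rank ker ∂_1 − rank ∂_2 = (30 − 9) − 20 = 1, and ∂_2 has invariant factor 2 > 1, so H_1 = Z × Z/2.
  H_2: rank ker ∂_2 − rank ∂_3 = (20 − 20) − 0 = 0, and there is no ∂_3, so H_2 = 0.

H_0 = Z,  H_1 = Z × Z/2,  H_2 = 0.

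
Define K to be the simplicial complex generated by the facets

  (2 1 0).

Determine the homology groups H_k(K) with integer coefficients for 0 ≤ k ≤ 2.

Fix the vertex order 0 < 1 < 2 and write every simplex with vertices in increasing order. Then dim K = 2 and the simplices of K are:

  0-simplices (3): [0], [1], [2]
  1-simplices (3): [0,1], [0,2], [1,2]
  2-simplices (1): [0,1,2]

so the chain groups are C_0 ≅ Z^3, C_1 ≅ Z^3, C_2 ≅ Z^1.

Boundary ∂_1: C_1 → C_0 maps an edge to its endpoints' difference, ∂[p,q] = q − p. For instance
  ∂[0,1] = [1] − [0].
The resulting 3×3 matrix has rank 2, and its Smith normal form has invariant factors (1,1).

∂_2: C_2 → C_1 acts by ∂[p,q,r] = [q,r] − [p,r] + [p,q]. For instance
  ∂[0,1,2] = [1,2] − [0,2] + [0,1].
The resulting 3×1 matrix has rank 1, and its Smith normal form has invariant factors (1).

From H_k ≅ ker(∂_k) / im(∂_{k+1}) we obtain:

  H_0: rank C_0 − rank ∂_1 = 3 − 2 = 1, and the invariant factors of ∂_1 are all 1, so H_0 ≅ Z.
  H_1: rank ker ∂_1 − rank ∂_2 = (3 − 2) − 1 = 0, and the invariant factors of ∂_2 are all 1, so H_1 ≅ 0.
  H_2: rank ker ∂_2 − rank ∂_3 = (1 − 1) − 0 = 0, and there is no ∂_3, so H_2 ≅ 0.

H_0 = Z,  H_1 = 0,  H_2 = 0.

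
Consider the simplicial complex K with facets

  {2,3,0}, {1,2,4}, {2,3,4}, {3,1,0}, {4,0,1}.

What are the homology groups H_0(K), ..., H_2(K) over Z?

H_0 = Z,  H_1 = Z,  H_2 = 0.

Order the vertices as 0 < 1 < 2 < 3 < 4. Listing each simplex with vertices in this order, K has dimension 2 with simplices:

  0-simplices (5): [0], [1], [2], [3], [4]
  1-simplices (10): [0,1], [0,2], [0,3], [0,4], [1,2], [1,3], [1,4], [2,3], [2,4], [3,4]
  2-simplices (5): [0,1,3], [0,1,4], [0,2,3], [1,2,4], [2,3,4]

Hence C_0 ≅ Z^5, C_1 ≅ Z^10, C_2 ≅ Z^5.

∂_1: C_1 → C_0 is given by ∂[p,q] = [q] − [p]. For instance
  ∂[1,4] = [4] − [1].
This gives a 5×10 integer matrix of rank 4; reducing to Smith normal form yields diagonal entries (1,1,1,1).

∂_2: C_2 → C_1 maps a triangle to the signed sum of its edges. For instance
  ∂[2,3,4] = [3,4] − [2,4] + [2,3],
  ∂[0,1,3] = [1,3] − [0,3] + [0,1].
The 10×5 boundary matrix has rank 5 and Smith normal form diag(1,1,1,1,1).

Computing H_k = (kernel of ∂_k) / (image of ∂_{k+1}):

  H_0: rank C_0 − rank ∂_1 = 5 − 4 = 1, and the invariant factors of ∂_1 are all 1, so H_0 ≅ Z.
  H_1: rank ker ∂_1 − rank ∂_2 = (10 − 4) − 5 = 1, and the invariant factors of ∂_2 are all 1, so H_1 ≅ Z.
  H_2: rank ker ∂_2 − rank ∂_3 = (5 − 5) − 0 = 0, and there is no ∂_3, so H_2 ≅ 0.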